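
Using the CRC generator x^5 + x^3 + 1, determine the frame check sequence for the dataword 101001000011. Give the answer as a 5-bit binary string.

Append 5 zeros: 10100100001100000. Divide by 101001 (XOR where the leading bit is 1):
  pos 0: 101001 XOR 101001 = 000000
  pos 10: 110000 XOR 101001 = 011001
  pos 11: 110010 XOR 101001 = 011011
Remainder (last 5 bits) = 11011. This is the CRC / FCS.

11011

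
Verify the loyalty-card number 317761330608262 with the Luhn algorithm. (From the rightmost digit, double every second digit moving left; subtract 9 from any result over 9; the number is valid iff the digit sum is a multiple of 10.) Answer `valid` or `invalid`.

From the right, keep odd positions and double even positions (subtract 9 from any doubled value over 9):
  doubled (positions 2,4,...): 3 7 3 6 2 5 2 → sum 28
  kept (positions 1,3,...): 2 2 0 0 3 6 7 3 → sum 23
Total = 51.
51 mod 10 = 1, so the number is invalid.

invalid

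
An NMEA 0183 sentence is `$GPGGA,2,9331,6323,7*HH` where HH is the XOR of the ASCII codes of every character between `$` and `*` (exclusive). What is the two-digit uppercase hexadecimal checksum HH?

XOR the ASCII codes of the payload characters:
  'G' = 0x47 → acc = 0x47
  'P' = 0x50 → acc = 0x17
  'G' = 0x47 → acc = 0x50
  'G' = 0x47 → acc = 0x17
  'A' = 0x41 → acc = 0x56
  ',' = 0x2C → acc = 0x7A
  '2' = 0x32 → acc = 0x48
  ',' = 0x2C → acc = 0x64
  '9' = 0x39 → acc = 0x5D
  '3' = 0x33 → acc = 0x6E
  '3' = 0x33 → acc = 0x5D
  '1' = 0x31 → acc = 0x6C
  ',' = 0x2C → acc = 0x40
  '6' = 0x36 → acc = 0x76
  '3' = 0x33 → acc = 0x45
  '2' = 0x32 → acc = 0x77
  '3' = 0x33 → acc = 0x44
  ',' = 0x2C → acc = 0x68
  '7' = 0x37 → acc = 0x5F
Checksum = 0x5F.

5F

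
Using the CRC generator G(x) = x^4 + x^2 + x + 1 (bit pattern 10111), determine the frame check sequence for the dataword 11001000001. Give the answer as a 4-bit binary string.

Append 4 zeros: 110010000010000. Divide by 10111 (XOR where the leading bit is 1):
  pos 0: 11001 XOR 10111 = 01110
  pos 1: 11100 XOR 10111 = 01011
  pos 2: 10110 XOR 10111 = 00001
  pos 6: 10001 XOR 10111 = 00110
  pos 8: 11000 XOR 10111 = 01111
  pos 9: 11110 XOR 10111 = 01001
  pos 10: 10010 XOR 10111 = 00101
Remainder (last 4 bits) = 0101. This is the CRC / FCS.

0101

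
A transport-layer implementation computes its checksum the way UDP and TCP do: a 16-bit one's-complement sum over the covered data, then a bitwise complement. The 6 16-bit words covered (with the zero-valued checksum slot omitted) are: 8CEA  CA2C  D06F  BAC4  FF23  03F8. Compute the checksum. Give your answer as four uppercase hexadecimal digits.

1A98

One's-complement addition (fold any carry out of bit 15 back into bit 0):
  0x8CEA + 0xCA2C = 0x15716 → wrap carry → 0x5717
  0x5717 + 0xD06F = 0x12786 → wrap carry → 0x2787
  0x2787 + 0xBAC4 = 0x0E24B
  0xE24B + 0xFF23 = 0x1E16E → wrap carry → 0xE16F
  0xE16F + 0x03F8 = 0x0E567
One's-complement sum = 0xE567.
Checksum = ~0xE567 & 0xFFFF = 0x1A98.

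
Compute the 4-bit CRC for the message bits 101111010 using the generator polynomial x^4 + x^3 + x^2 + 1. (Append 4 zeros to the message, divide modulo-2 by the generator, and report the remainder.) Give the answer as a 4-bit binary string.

1111

Append 4 zeros: 1011110100000. Divide by 11101 (XOR where the leading bit is 1):
  pos 0: 10111 XOR 11101 = 01010
  pos 1: 10101 XOR 11101 = 01000
  pos 2: 10000 XOR 11101 = 01101
  pos 3: 11011 XOR 11101 = 00110
  pos 5: 11000 XOR 11101 = 00101
  pos 7: 10100 XOR 11101 = 01001
  pos 8: 10010 XOR 11101 = 01111
Remainder (last 4 bits) = 1111. This is the CRC / FCS.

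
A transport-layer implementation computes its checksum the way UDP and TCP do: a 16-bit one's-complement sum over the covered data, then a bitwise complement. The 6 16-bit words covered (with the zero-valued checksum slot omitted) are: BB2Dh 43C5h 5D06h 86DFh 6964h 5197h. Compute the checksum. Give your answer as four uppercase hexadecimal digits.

One's-complement addition (fold any carry out of bit 15 back into bit 0):
  0xBB2D + 0x43C5 = 0x0FEF2
  0xFEF2 + 0x5D06 = 0x15BF8 → wrap carry → 0x5BF9
  0x5BF9 + 0x86DF = 0x0E2D8
  0xE2D8 + 0x6964 = 0x14C3C → wrap carry → 0x4C3D
  0x4C3D + 0x5197 = 0x09DD4
One's-complement sum = 0x9DD4.
Checksum = ~0x9DD4 & 0xFFFF = 0x622B.

622B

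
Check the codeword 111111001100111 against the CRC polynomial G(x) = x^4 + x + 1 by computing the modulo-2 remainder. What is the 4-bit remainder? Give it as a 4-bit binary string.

Modulo-2 division of 111111001100111 by 10011:
  pos 0: 11111 XOR 10011 = 01100
  pos 1: 11001 XOR 10011 = 01010
  pos 2: 10100 XOR 10011 = 00111
  pos 4: 11101 XOR 10011 = 01110
  pos 5: 11101 XOR 10011 = 01110
  pos 6: 11100 XOR 10011 = 01111
  pos 7: 11110 XOR 10011 = 01101
  pos 8: 11011 XOR 10011 = 01000
  pos 9: 10001 XOR 10011 = 00010
Remainder = 0101 (nonzero — an error is detected).

0101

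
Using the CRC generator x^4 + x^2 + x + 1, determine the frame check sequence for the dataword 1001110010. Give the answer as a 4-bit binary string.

1011

Append 4 zeros: 10011100100000. Divide by 10111 (XOR where the leading bit is 1):
  pos 0: 10011 XOR 10111 = 00100
  pos 2: 10010 XOR 10111 = 00101
  pos 4: 10101 XOR 10111 = 00010
  pos 7: 10000 XOR 10111 = 00111
  pos 9: 11100 XOR 10111 = 01011
Remainder (last 4 bits) = 1011. This is the CRC / FCS.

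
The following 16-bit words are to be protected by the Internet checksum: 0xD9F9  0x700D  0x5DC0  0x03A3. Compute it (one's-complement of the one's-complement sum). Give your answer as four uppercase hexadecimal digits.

One's-complement addition (fold any carry out of bit 15 back into bit 0):
  0xD9F9 + 0x700D = 0x14A06 → wrap carry → 0x4A07
  0x4A07 + 0x5DC0 = 0x0A7C7
  0xA7C7 + 0x03A3 = 0x0AB6A
One's-complement sum = 0xAB6A.
Checksum = ~0xAB6A & 0xFFFF = 0x5495.

5495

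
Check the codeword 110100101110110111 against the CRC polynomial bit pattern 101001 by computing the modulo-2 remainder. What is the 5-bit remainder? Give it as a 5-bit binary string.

01100

Modulo-2 division of 110100101110110111 by 101001:
  pos 0: 110100 XOR 101001 = 011101
  pos 1: 111011 XOR 101001 = 010010
  pos 2: 100100 XOR 101001 = 001101
  pos 4: 110111 XOR 101001 = 011110
  pos 5: 111101 XOR 101001 = 010100
  pos 6: 101000 XOR 101001 = 000001
  pos 11: 111011 XOR 101001 = 010010
  pos 12: 100101 XOR 101001 = 001100
Remainder = 01100 (nonzero — an error is detected).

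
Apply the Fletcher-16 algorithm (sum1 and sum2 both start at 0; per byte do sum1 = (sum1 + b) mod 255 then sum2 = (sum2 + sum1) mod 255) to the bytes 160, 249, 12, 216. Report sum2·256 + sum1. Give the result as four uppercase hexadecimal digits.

617F

Running sums (mod 255):
  after byte 0 (160): sum1=160, sum2=160
  after byte 1 (249): sum1=154, sum2=59
  after byte 2 (12): sum1=166, sum2=225
  after byte 3 (216): sum1=127, sum2=97
Checksum = sum2·256 + sum1 = 97·256 + 127 = 24959 = 0x617F.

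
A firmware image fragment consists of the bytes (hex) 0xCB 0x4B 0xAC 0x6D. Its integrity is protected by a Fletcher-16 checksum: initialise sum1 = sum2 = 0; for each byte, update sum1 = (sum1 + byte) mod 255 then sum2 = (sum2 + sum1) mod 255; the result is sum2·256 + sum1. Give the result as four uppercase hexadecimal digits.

D731

Running sums (mod 255):
  after byte 0 (0xCB): sum1=203, sum2=203
  after byte 1 (0x4B): sum1=23, sum2=226
  after byte 2 (0xAC): sum1=195, sum2=166
  after byte 3 (0x6D): sum1=49, sum2=215
Checksum = sum2·256 + sum1 = 215·256 + 49 = 55089 = 0xD731.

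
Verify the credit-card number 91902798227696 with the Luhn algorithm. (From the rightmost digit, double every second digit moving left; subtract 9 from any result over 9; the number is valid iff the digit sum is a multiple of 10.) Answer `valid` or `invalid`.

invalid

From the right, keep odd positions and double even positions (subtract 9 from any doubled value over 9):
  doubled (positions 2,4,...): 9 5 4 9 4 9 9 → sum 49
  kept (positions 1,3,...): 6 6 2 8 7 0 1 → sum 30
Total = 79.
79 mod 10 = 9, so the number is invalid.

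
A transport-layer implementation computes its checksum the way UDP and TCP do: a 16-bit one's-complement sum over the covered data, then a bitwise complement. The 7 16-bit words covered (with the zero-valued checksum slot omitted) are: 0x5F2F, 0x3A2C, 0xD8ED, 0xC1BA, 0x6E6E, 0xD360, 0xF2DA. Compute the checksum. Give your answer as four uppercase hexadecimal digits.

9751

One's-complement addition (fold any carry out of bit 15 back into bit 0):
  0x5F2F + 0x3A2C = 0x0995B
  0x995B + 0xD8ED = 0x17248 → wrap carry → 0x7249
  0x7249 + 0xC1BA = 0x13403 → wrap carry → 0x3404
  0x3404 + 0x6E6E = 0x0A272
  0xA272 + 0xD360 = 0x175D2 → wrap carry → 0x75D3
  0x75D3 + 0xF2DA = 0x168AD → wrap carry → 0x68AE
One's-complement sum = 0x68AE.
Checksum = ~0x68AE & 0xFFFF = 0x9751.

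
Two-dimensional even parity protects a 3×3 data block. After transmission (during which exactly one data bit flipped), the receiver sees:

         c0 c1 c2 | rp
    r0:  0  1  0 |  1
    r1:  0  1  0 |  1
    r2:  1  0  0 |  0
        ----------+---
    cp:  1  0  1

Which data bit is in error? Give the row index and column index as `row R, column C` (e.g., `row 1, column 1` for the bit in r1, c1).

Recompute each row's even parity and compare to rp:
  r0: data parity 1, sent rp 1 → ok
  r1: data parity 1, sent rp 1 → ok
  r2: data parity 1, sent rp 0 → mismatch
Recompute each column's even parity and compare to cp:
  c0: data parity 1, sent cp 1 → ok
  c1: data parity 0, sent cp 0 → ok
  c2: data parity 0, sent cp 1 → mismatch
Exactly one row (r2) and one column (c2) fail → the flipped bit is at their intersection.

row 2, column 2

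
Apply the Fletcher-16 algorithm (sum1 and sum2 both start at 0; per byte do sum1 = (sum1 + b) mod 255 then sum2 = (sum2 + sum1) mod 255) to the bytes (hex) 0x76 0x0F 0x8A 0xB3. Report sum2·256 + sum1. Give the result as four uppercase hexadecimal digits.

CFC3

Running sums (mod 255):
  after byte 0 (0x76): sum1=118, sum2=118
  after byte 1 (0x0F): sum1=133, sum2=251
  after byte 2 (0x8A): sum1=16, sum2=12
  after byte 3 (0xB3): sum1=195, sum2=207
Checksum = sum2·256 + sum1 = 207·256 + 195 = 53187 = 0xCFC3.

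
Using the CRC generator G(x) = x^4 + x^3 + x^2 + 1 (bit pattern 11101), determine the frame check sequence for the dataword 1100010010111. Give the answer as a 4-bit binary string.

1101

Append 4 zeros: 11000100101110000. Divide by 11101 (XOR where the leading bit is 1):
  pos 0: 11000 XOR 11101 = 00101
  pos 2: 10110 XOR 11101 = 01011
  pos 3: 10110 XOR 11101 = 01011
  pos 4: 10111 XOR 11101 = 01010
  pos 5: 10100 XOR 11101 = 01001
  pos 6: 10011 XOR 11101 = 01110
  pos 7: 11101 XOR 11101 = 00000
  pos 12: 10000 XOR 11101 = 01101
Remainder (last 4 bits) = 1101. This is the CRC / FCS.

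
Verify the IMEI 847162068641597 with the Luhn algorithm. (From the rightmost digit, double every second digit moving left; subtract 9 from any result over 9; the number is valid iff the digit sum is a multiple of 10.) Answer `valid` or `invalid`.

From the right, keep odd positions and double even positions (subtract 9 from any doubled value over 9):
  doubled (positions 2,4,...): 9 2 3 3 4 2 8 → sum 31
  kept (positions 1,3,...): 7 5 4 8 0 6 7 8 → sum 45
Total = 76.
76 mod 10 = 6, so the number is invalid.

invalid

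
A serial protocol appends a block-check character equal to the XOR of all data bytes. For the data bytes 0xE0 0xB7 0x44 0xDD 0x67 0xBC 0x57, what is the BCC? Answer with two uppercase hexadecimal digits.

42

XOR the bytes together:
  start with 0xE0
  0xE0 ⊕ 0xB7 = 0x57
  0x57 ⊕ 0x44 = 0x13
  0x13 ⊕ 0xDD = 0xCE
  0xCE ⊕ 0x67 = 0xA9
  0xA9 ⊕ 0xBC = 0x15
  0x15 ⊕ 0x57 = 0x42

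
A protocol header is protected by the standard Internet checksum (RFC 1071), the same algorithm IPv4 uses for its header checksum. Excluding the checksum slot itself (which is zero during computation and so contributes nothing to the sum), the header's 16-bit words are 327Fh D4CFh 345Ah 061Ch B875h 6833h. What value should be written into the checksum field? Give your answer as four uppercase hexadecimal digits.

9D91

One's-complement addition (fold any carry out of bit 15 back into bit 0):
  0x327F + 0xD4CF = 0x1074E → wrap carry → 0x074F
  0x074F + 0x345A = 0x03BA9
  0x3BA9 + 0x061C = 0x041C5
  0x41C5 + 0xB875 = 0x0FA3A
  0xFA3A + 0x6833 = 0x1626D → wrap carry → 0x626E
One's-complement sum = 0x626E.
Checksum = ~0x626E & 0xFFFF = 0x9D91.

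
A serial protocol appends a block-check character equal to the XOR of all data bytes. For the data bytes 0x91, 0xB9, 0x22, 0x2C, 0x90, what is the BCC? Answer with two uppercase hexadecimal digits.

B6

XOR the bytes together:
  start with 0x91
  0x91 ⊕ 0xB9 = 0x28
  0x28 ⊕ 0x22 = 0x0A
  0x0A ⊕ 0x2C = 0x26
  0x26 ⊕ 0x90 = 0xB6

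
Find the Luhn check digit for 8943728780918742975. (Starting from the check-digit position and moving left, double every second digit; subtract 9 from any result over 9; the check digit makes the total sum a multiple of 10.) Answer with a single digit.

Partial digits right→left: 5 7 9 2 4 7 8 1 9 0 8 7 8 2 7 3 4 9 8
Double every second digit counting from the check-digit position (so the 1st, 3rd, 5th, ... of the partial from the right).
  doubled (with −9 where >9): 1 9 8 7 9 7 7 5 8 7 → sum 68
  kept as-is: 7 2 7 1 0 7 2 3 9 → sum 38
Total = 68 + 38 = 106.
Check digit = (10 − (106 mod 10)) mod 10 = 4.

4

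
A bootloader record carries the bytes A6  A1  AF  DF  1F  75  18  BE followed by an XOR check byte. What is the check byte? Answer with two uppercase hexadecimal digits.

XOR the bytes together:
  start with 0xA6
  0xA6 ⊕ 0xA1 = 0x07
  0x07 ⊕ 0xAF = 0xA8
  0xA8 ⊕ 0xDF = 0x77
  0x77 ⊕ 0x1F = 0x68
  0x68 ⊕ 0x75 = 0x1D
  0x1D ⊕ 0x18 = 0x05
  0x05 ⊕ 0xBE = 0xBB

BB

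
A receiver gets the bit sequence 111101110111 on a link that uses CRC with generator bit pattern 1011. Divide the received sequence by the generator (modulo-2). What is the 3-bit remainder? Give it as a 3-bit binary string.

Modulo-2 division of 111101110111 by 1011:
  pos 0: 1111 XOR 1011 = 0100
  pos 1: 1000 XOR 1011 = 0011
  pos 3: 1111 XOR 1011 = 0100
  pos 4: 1001 XOR 1011 = 0010
  pos 6: 1001 XOR 1011 = 0010
  pos 8: 1011 XOR 1011 = 0000
Remainder = 000 (zero — the frame passes the CRC check).

000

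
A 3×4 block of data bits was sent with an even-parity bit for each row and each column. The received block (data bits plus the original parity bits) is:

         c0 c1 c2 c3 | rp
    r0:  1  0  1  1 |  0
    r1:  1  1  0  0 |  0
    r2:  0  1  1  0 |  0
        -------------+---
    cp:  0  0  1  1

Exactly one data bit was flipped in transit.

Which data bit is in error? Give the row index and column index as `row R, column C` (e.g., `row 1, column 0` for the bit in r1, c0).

Recompute each row's even parity and compare to rp:
  r0: data parity 1, sent rp 0 → mismatch
  r1: data parity 0, sent rp 0 → ok
  r2: data parity 0, sent rp 0 → ok
Recompute each column's even parity and compare to cp:
  c0: data parity 0, sent cp 0 → ok
  c1: data parity 0, sent cp 0 → ok
  c2: data parity 0, sent cp 1 → mismatch
  c3: data parity 1, sent cp 1 → ok
Exactly one row (r0) and one column (c2) fail → the flipped bit is at their intersection.

row 0, column 2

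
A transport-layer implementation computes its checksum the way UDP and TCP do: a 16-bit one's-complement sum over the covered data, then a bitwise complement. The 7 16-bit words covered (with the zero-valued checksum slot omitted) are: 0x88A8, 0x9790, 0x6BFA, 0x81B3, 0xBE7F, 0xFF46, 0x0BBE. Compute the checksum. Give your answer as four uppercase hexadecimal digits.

2894

One's-complement addition (fold any carry out of bit 15 back into bit 0):
  0x88A8 + 0x9790 = 0x12038 → wrap carry → 0x2039
  0x2039 + 0x6BFA = 0x08C33
  0x8C33 + 0x81B3 = 0x10DE6 → wrap carry → 0x0DE7
  0x0DE7 + 0xBE7F = 0x0CC66
  0xCC66 + 0xFF46 = 0x1CBAC → wrap carry → 0xCBAD
  0xCBAD + 0x0BBE = 0x0D76B
One's-complement sum = 0xD76B.
Checksum = ~0xD76B & 0xFFFF = 0x2894.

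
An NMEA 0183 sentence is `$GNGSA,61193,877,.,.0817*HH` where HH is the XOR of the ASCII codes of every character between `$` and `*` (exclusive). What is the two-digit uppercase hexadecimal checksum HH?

XOR the ASCII codes of the payload characters:
  'G' = 0x47 → acc = 0x47
  'N' = 0x4E → acc = 0x09
  'G' = 0x47 → acc = 0x4E
  'S' = 0x53 → acc = 0x1D
  'A' = 0x41 → acc = 0x5C
  ',' = 0x2C → acc = 0x70
  '6' = 0x36 → acc = 0x46
  '1' = 0x31 → acc = 0x77
  '1' = 0x31 → acc = 0x46
  '9' = 0x39 → acc = 0x7F
  '3' = 0x33 → acc = 0x4C
  ',' = 0x2C → acc = 0x60
  '8' = 0x38 → acc = 0x58
  '7' = 0x37 → acc = 0x6F
  '7' = 0x37 → acc = 0x58
  ',' = 0x2C → acc = 0x74
  '.' = 0x2E → acc = 0x5A
  ',' = 0x2C → acc = 0x76
  '.' = 0x2E → acc = 0x58
  '0' = 0x30 → acc = 0x68
  '8' = 0x38 → acc = 0x50
  '1' = 0x31 → acc = 0x61
  '7' = 0x37 → acc = 0x56
Checksum = 0x56.

56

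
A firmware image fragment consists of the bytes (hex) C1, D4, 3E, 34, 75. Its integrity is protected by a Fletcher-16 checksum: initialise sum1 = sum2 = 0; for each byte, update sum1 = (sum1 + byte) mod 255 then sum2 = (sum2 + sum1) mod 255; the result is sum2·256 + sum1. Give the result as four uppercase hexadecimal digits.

B47E

Running sums (mod 255):
  after byte 0 (C1): sum1=193, sum2=193
  after byte 1 (D4): sum1=150, sum2=88
  after byte 2 (3E): sum1=212, sum2=45
  after byte 3 (34): sum1=9, sum2=54
  after byte 4 (75): sum1=126, sum2=180
Checksum = sum2·256 + sum1 = 180·256 + 126 = 46206 = 0xB47E.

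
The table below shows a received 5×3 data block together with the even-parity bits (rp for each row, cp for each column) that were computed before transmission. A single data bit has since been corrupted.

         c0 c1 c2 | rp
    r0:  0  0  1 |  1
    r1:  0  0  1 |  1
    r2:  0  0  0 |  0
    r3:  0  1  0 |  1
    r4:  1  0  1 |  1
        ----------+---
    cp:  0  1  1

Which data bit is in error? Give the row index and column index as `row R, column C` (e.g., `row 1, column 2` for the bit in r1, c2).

Recompute each row's even parity and compare to rp:
  r0: data parity 1, sent rp 1 → ok
  r1: data parity 1, sent rp 1 → ok
  r2: data parity 0, sent rp 0 → ok
  r3: data parity 1, sent rp 1 → ok
  r4: data parity 0, sent rp 1 → mismatch
Recompute each column's even parity and compare to cp:
  c0: data parity 1, sent cp 0 → mismatch
  c1: data parity 1, sent cp 1 → ok
  c2: data parity 1, sent cp 1 → ok
Exactly one row (r4) and one column (c0) fail → the flipped bit is at their intersection.

row 4, column 0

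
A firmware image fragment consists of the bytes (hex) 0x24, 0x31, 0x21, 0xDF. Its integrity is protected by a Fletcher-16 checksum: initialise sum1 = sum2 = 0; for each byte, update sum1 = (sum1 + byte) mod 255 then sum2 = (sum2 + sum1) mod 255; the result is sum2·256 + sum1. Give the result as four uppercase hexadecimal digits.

Running sums (mod 255):
  after byte 0 (0x24): sum1=36, sum2=36
  after byte 1 (0x31): sum1=85, sum2=121
  after byte 2 (0x21): sum1=118, sum2=239
  after byte 3 (0xDF): sum1=86, sum2=70
Checksum = sum2·256 + sum1 = 70·256 + 86 = 18006 = 0x4656.

4656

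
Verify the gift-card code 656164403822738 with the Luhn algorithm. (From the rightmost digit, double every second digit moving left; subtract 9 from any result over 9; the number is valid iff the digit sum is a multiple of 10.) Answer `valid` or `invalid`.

From the right, keep odd positions and double even positions (subtract 9 from any doubled value over 9):
  doubled (positions 2,4,...): 6 4 7 0 8 2 1 → sum 28
  kept (positions 1,3,...): 8 7 2 3 4 6 6 6 → sum 42
Total = 70.
70 mod 10 = 0, so the number is valid.

valid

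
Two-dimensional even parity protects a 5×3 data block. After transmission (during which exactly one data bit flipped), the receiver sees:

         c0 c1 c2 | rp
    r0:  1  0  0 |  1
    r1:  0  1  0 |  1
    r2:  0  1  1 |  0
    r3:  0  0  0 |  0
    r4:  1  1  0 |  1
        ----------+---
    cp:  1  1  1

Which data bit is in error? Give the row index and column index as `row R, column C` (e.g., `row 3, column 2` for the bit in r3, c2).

row 4, column 0

Recompute each row's even parity and compare to rp:
  r0: data parity 1, sent rp 1 → ok
  r1: data parity 1, sent rp 1 → ok
  r2: data parity 0, sent rp 0 → ok
  r3: data parity 0, sent rp 0 → ok
  r4: data parity 0, sent rp 1 → mismatch
Recompute each column's even parity and compare to cp:
  c0: data parity 0, sent cp 1 → mismatch
  c1: data parity 1, sent cp 1 → ok
  c2: data parity 1, sent cp 1 → ok
Exactly one row (r4) and one column (c0) fail → the flipped bit is at their intersection.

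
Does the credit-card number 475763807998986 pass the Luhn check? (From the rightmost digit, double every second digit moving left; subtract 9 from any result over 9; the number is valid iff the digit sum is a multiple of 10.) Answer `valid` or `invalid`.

From the right, keep odd positions and double even positions (subtract 9 from any doubled value over 9):
  doubled (positions 2,4,...): 7 7 9 0 6 5 5 → sum 39
  kept (positions 1,3,...): 6 9 9 7 8 6 5 4 → sum 54
Total = 93.
93 mod 10 = 3, so the number is invalid.

invalid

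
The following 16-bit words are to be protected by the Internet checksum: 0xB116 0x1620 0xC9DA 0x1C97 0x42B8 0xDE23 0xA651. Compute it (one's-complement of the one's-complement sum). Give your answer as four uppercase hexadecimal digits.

One's-complement addition (fold any carry out of bit 15 back into bit 0):
  0xB116 + 0x1620 = 0x0C736
  0xC736 + 0xC9DA = 0x19110 → wrap carry → 0x9111
  0x9111 + 0x1C97 = 0x0ADA8
  0xADA8 + 0x42B8 = 0x0F060
  0xF060 + 0xDE23 = 0x1CE83 → wrap carry → 0xCE84
  0xCE84 + 0xA651 = 0x174D5 → wrap carry → 0x74D6
One's-complement sum = 0x74D6.
Checksum = ~0x74D6 & 0xFFFF = 0x8B29.

8B29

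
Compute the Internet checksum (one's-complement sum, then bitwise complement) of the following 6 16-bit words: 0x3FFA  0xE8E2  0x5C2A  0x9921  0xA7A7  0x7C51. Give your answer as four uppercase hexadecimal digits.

BDDD

One's-complement addition (fold any carry out of bit 15 back into bit 0):
  0x3FFA + 0xE8E2 = 0x128DC → wrap carry → 0x28DD
  0x28DD + 0x5C2A = 0x08507
  0x8507 + 0x9921 = 0x11E28 → wrap carry → 0x1E29
  0x1E29 + 0xA7A7 = 0x0C5D0
  0xC5D0 + 0x7C51 = 0x14221 → wrap carry → 0x4222
One's-complement sum = 0x4222.
Checksum = ~0x4222 & 0xFFFF = 0xBDDD.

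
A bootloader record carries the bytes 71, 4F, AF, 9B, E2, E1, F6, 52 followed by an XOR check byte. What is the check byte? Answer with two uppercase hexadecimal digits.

AD

XOR the bytes together:
  start with 0x71
  0x71 ⊕ 0x4F = 0x3E
  0x3E ⊕ 0xAF = 0x91
  0x91 ⊕ 0x9B = 0x0A
  0x0A ⊕ 0xE2 = 0xE8
  0xE8 ⊕ 0xE1 = 0x09
  0x09 ⊕ 0xF6 = 0xFF
  0xFF ⊕ 0x52 = 0xAD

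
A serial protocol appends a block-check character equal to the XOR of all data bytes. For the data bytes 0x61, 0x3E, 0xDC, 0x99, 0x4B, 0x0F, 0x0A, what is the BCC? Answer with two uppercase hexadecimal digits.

XOR the bytes together:
  start with 0x61
  0x61 ⊕ 0x3E = 0x5F
  0x5F ⊕ 0xDC = 0x83
  0x83 ⊕ 0x99 = 0x1A
  0x1A ⊕ 0x4B = 0x51
  0x51 ⊕ 0x0F = 0x5E
  0x5E ⊕ 0x0A = 0x54

54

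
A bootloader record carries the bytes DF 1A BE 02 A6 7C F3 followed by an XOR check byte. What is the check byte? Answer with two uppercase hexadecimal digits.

50

XOR the bytes together:
  start with 0xDF
  0xDF ⊕ 0x1A = 0xC5
  0xC5 ⊕ 0xBE = 0x7B
  0x7B ⊕ 0x02 = 0x79
  0x79 ⊕ 0xA6 = 0xDF
  0xDF ⊕ 0x7C = 0xA3
  0xA3 ⊕ 0xF3 = 0x50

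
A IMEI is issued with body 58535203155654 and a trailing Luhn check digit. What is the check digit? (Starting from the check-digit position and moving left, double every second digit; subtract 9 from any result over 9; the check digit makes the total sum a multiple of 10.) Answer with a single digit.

9

Partial digits right→left: 4 5 6 5 5 1 3 0 2 5 3 5 8 5
Double every second digit counting from the check-digit position (so the 1st, 3rd, 5th, ... of the partial from the right).
  doubled (with −9 where >9): 8 3 1 6 4 6 7 → sum 35
  kept as-is: 5 5 1 0 5 5 5 → sum 26
Total = 35 + 26 = 61.
Check digit = (10 − (61 mod 10)) mod 10 = 9.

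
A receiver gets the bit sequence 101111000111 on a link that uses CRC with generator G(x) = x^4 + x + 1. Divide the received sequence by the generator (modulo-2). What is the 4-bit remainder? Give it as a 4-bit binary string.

Modulo-2 division of 101111000111 by 10011:
  pos 0: 10111 XOR 10011 = 00100
  pos 2: 10010 XOR 10011 = 00001
  pos 6: 10011 XOR 10011 = 00000
Remainder = 0001 (nonzero — an error is detected).

0001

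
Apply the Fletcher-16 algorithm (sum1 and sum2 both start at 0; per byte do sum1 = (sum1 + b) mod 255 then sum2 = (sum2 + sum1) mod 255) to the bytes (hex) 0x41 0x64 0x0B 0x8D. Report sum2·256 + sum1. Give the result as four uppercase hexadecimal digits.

Running sums (mod 255):
  after byte 0 (0x41): sum1=65, sum2=65
  after byte 1 (0x64): sum1=165, sum2=230
  after byte 2 (0x0B): sum1=176, sum2=151
  after byte 3 (0x8D): sum1=62, sum2=213
Checksum = sum2·256 + sum1 = 213·256 + 62 = 54590 = 0xD53E.

D53E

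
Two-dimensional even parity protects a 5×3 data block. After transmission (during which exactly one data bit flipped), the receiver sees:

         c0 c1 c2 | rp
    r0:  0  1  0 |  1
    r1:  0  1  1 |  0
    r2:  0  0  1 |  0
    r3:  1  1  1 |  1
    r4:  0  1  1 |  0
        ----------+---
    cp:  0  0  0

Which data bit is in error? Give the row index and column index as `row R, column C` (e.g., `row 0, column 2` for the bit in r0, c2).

row 2, column 0

Recompute each row's even parity and compare to rp:
  r0: data parity 1, sent rp 1 → ok
  r1: data parity 0, sent rp 0 → ok
  r2: data parity 1, sent rp 0 → mismatch
  r3: data parity 1, sent rp 1 → ok
  r4: data parity 0, sent rp 0 → ok
Recompute each column's even parity and compare to cp:
  c0: data parity 1, sent cp 0 → mismatch
  c1: data parity 0, sent cp 0 → ok
  c2: data parity 0, sent cp 0 → ok
Exactly one row (r2) and one column (c0) fail → the flipped bit is at their intersection.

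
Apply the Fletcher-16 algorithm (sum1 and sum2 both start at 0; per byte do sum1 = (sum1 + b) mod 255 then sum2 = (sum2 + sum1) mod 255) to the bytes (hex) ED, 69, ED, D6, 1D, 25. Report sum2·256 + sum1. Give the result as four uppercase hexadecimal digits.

3E5E

Running sums (mod 255):
  after byte 0 (ED): sum1=237, sum2=237
  after byte 1 (69): sum1=87, sum2=69
  after byte 2 (ED): sum1=69, sum2=138
  after byte 3 (D6): sum1=28, sum2=166
  after byte 4 (1D): sum1=57, sum2=223
  after byte 5 (25): sum1=94, sum2=62
Checksum = sum2·256 + sum1 = 62·256 + 94 = 15966 = 0x3E5E.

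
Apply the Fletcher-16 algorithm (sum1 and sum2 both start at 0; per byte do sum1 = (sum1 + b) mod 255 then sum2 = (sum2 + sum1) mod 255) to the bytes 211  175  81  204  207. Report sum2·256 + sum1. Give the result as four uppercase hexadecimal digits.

3F71

Running sums (mod 255):
  after byte 0 (211): sum1=211, sum2=211
  after byte 1 (175): sum1=131, sum2=87
  after byte 2 (81): sum1=212, sum2=44
  after byte 3 (204): sum1=161, sum2=205
  after byte 4 (207): sum1=113, sum2=63
Checksum = sum2·256 + sum1 = 63·256 + 113 = 16241 = 0x3F71.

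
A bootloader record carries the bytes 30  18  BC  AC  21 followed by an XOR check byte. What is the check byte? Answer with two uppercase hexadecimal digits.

XOR the bytes together:
  start with 0x30
  0x30 ⊕ 0x18 = 0x28
  0x28 ⊕ 0xBC = 0x94
  0x94 ⊕ 0xAC = 0x38
  0x38 ⊕ 0x21 = 0x19

19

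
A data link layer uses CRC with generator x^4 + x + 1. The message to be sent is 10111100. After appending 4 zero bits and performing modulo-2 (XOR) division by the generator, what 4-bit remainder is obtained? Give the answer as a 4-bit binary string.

0110

Append 4 zeros: 101111000000. Divide by 10011 (XOR where the leading bit is 1):
  pos 0: 10111 XOR 10011 = 00100
  pos 2: 10010 XOR 10011 = 00001
  pos 6: 10000 XOR 10011 = 00011
Remainder (last 4 bits) = 0110. This is the CRC / FCS.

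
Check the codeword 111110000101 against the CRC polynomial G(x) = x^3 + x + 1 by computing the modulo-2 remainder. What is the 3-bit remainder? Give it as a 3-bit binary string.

Modulo-2 division of 111110000101 by 1011:
  pos 0: 1111 XOR 1011 = 0100
  pos 1: 1001 XOR 1011 = 0010
  pos 3: 1000 XOR 1011 = 0011
  pos 5: 1100 XOR 1011 = 0111
  pos 6: 1111 XOR 1011 = 0100
  pos 7: 1000 XOR 1011 = 0011
Remainder = 111 (nonzero — an error is detected).

111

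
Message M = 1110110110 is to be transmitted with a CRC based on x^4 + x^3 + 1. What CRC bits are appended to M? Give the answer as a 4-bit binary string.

Append 4 zeros: 11101101100000. Divide by 11001 (XOR where the leading bit is 1):
  pos 0: 11101 XOR 11001 = 00100
  pos 2: 10010 XOR 11001 = 01011
  pos 3: 10111 XOR 11001 = 01110
  pos 4: 11101 XOR 11001 = 00100
  pos 6: 10000 XOR 11001 = 01001
  pos 7: 10010 XOR 11001 = 01011
  pos 8: 10110 XOR 11001 = 01111
  pos 9: 11110 XOR 11001 = 00111
Remainder (last 4 bits) = 0111. This is the CRC / FCS.

0111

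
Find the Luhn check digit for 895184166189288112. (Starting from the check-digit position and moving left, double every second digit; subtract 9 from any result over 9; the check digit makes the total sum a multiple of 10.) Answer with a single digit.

7

Partial digits right→left: 2 1 1 8 8 2 9 8 1 6 6 1 4 8 1 5 9 8
Double every second digit counting from the check-digit position (so the 1st, 3rd, 5th, ... of the partial from the right).
  doubled (with −9 where >9): 4 2 7 9 2 3 8 2 9 → sum 46
  kept as-is: 1 8 2 8 6 1 8 5 8 → sum 47
Total = 46 + 47 = 93.
Check digit = (10 − (93 mod 10)) mod 10 = 7.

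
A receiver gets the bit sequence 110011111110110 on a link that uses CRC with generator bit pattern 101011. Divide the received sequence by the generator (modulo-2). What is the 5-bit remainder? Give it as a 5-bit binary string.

00111

Modulo-2 division of 110011111110110 by 101011:
  pos 0: 110011 XOR 101011 = 011000
  pos 1: 110001 XOR 101011 = 011010
  pos 2: 110101 XOR 101011 = 011110
  pos 3: 111101 XOR 101011 = 010110
  pos 4: 101101 XOR 101011 = 000110
  pos 7: 110101 XOR 101011 = 011110
  pos 8: 111101 XOR 101011 = 010110
  pos 9: 101100 XOR 101011 = 000111
Remainder = 00111 (nonzero — an error is detected).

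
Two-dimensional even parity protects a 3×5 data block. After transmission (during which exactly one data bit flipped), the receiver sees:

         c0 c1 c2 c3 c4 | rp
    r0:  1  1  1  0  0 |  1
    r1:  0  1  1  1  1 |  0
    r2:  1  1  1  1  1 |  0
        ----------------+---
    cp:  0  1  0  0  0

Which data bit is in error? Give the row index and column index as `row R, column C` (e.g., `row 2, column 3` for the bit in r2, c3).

Recompute each row's even parity and compare to rp:
  r0: data parity 1, sent rp 1 → ok
  r1: data parity 0, sent rp 0 → ok
  r2: data parity 1, sent rp 0 → mismatch
Recompute each column's even parity and compare to cp:
  c0: data parity 0, sent cp 0 → ok
  c1: data parity 1, sent cp 1 → ok
  c2: data parity 1, sent cp 0 → mismatch
  c3: data parity 0, sent cp 0 → ok
  c4: data parity 0, sent cp 0 → ok
Exactly one row (r2) and one column (c2) fail → the flipped bit is at their intersection.

row 2, column 2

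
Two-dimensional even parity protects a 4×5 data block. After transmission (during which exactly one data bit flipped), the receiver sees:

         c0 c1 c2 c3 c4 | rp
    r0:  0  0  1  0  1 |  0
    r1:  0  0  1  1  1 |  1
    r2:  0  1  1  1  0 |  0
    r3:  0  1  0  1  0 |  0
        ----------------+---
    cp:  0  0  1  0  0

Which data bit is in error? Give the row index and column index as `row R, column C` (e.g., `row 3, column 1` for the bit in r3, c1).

Recompute each row's even parity and compare to rp:
  r0: data parity 0, sent rp 0 → ok
  r1: data parity 1, sent rp 1 → ok
  r2: data parity 1, sent rp 0 → mismatch
  r3: data parity 0, sent rp 0 → ok
Recompute each column's even parity and compare to cp:
  c0: data parity 0, sent cp 0 → ok
  c1: data parity 0, sent cp 0 → ok
  c2: data parity 1, sent cp 1 → ok
  c3: data parity 1, sent cp 0 → mismatch
  c4: data parity 0, sent cp 0 → ok
Exactly one row (r2) and one column (c3) fail → the flipped bit is at their intersection.

row 2, column 3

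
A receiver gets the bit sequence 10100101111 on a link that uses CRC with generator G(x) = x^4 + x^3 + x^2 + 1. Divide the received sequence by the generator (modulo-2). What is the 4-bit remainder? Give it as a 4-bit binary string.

0010

Modulo-2 division of 10100101111 by 11101:
  pos 0: 10100 XOR 11101 = 01001
  pos 1: 10011 XOR 11101 = 01110
  pos 2: 11100 XOR 11101 = 00001
  pos 6: 11111 XOR 11101 = 00010
Remainder = 0010 (nonzero — an error is detected).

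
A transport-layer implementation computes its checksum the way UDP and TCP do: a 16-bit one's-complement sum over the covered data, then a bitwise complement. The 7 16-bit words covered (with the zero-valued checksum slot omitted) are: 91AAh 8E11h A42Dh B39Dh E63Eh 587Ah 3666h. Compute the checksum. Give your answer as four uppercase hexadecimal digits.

1359

One's-complement addition (fold any carry out of bit 15 back into bit 0):
  0x91AA + 0x8E11 = 0x11FBB → wrap carry → 0x1FBC
  0x1FBC + 0xA42D = 0x0C3E9
  0xC3E9 + 0xB39D = 0x17786 → wrap carry → 0x7787
  0x7787 + 0xE63E = 0x15DC5 → wrap carry → 0x5DC6
  0x5DC6 + 0x587A = 0x0B640
  0xB640 + 0x3666 = 0x0ECA6
One's-complement sum = 0xECA6.
Checksum = ~0xECA6 & 0xFFFF = 0x1359.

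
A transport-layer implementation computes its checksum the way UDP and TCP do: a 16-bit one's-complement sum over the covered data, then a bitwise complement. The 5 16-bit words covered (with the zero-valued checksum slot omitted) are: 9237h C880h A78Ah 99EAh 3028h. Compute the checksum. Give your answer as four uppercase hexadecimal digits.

One's-complement addition (fold any carry out of bit 15 back into bit 0):
  0x9237 + 0xC880 = 0x15AB7 → wrap carry → 0x5AB8
  0x5AB8 + 0xA78A = 0x10242 → wrap carry → 0x0243
  0x0243 + 0x99EA = 0x09C2D
  0x9C2D + 0x3028 = 0x0CC55
One's-complement sum = 0xCC55.
Checksum = ~0xCC55 & 0xFFFF = 0x33AA.

33AA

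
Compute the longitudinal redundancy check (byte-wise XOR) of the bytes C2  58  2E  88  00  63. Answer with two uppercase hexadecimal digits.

XOR the bytes together:
  start with 0xC2
  0xC2 ⊕ 0x58 = 0x9A
  0x9A ⊕ 0x2E = 0xB4
  0xB4 ⊕ 0x88 = 0x3C
  0x3C ⊕ 0x00 = 0x3C
  0x3C ⊕ 0x63 = 0x5F

5F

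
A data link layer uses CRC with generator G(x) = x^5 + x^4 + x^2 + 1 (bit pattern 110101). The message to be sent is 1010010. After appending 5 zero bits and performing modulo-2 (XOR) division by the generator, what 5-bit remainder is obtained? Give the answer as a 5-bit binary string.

Append 5 zeros: 101001000000. Divide by 110101 (XOR where the leading bit is 1):
  pos 0: 101001 XOR 110101 = 011100
  pos 1: 111000 XOR 110101 = 001101
  pos 3: 110100 XOR 110101 = 000001
Remainder (last 5 bits) = 01000. This is the CRC / FCS.

01000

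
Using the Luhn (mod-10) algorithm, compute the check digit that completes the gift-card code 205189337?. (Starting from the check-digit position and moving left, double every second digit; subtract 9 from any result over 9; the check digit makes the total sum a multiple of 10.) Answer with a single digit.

4

Partial digits right→left: 7 3 3 9 8 1 5 0 2
Double every second digit counting from the check-digit position (so the 1st, 3rd, 5th, ... of the partial from the right).
  doubled (with −9 where >9): 5 6 7 1 4 → sum 23
  kept as-is: 3 9 1 0 → sum 13
Total = 23 + 13 = 36.
Check digit = (10 − (36 mod 10)) mod 10 = 4.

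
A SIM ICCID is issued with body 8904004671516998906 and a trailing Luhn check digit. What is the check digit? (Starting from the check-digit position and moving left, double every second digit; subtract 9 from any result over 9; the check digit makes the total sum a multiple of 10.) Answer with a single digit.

7

Partial digits right→left: 6 0 9 8 9 9 6 1 5 1 7 6 4 0 0 4 0 9 8
Double every second digit counting from the check-digit position (so the 1st, 3rd, 5th, ... of the partial from the right).
  doubled (with −9 where >9): 3 9 9 3 1 5 8 0 0 7 → sum 45
  kept as-is: 0 8 9 1 1 6 0 4 9 → sum 38
Total = 45 + 38 = 83.
Check digit = (10 − (83 mod 10)) mod 10 = 7.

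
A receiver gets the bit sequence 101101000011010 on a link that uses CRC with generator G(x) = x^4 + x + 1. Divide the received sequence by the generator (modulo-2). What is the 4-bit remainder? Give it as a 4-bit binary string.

1011

Modulo-2 division of 101101000011010 by 10011:
  pos 0: 10110 XOR 10011 = 00101
  pos 2: 10110 XOR 10011 = 00101
  pos 4: 10100 XOR 10011 = 00111
  pos 6: 11101 XOR 10011 = 01110
  pos 7: 11101 XOR 10011 = 01110
  pos 8: 11100 XOR 10011 = 01111
  pos 9: 11111 XOR 10011 = 01100
  pos 10: 11000 XOR 10011 = 01011
Remainder = 1011 (nonzero — an error is detected).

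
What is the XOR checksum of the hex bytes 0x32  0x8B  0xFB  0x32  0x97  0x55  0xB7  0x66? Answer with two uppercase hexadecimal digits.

XOR the bytes together:
  start with 0x32
  0x32 ⊕ 0x8B = 0xB9
  0xB9 ⊕ 0xFB = 0x42
  0x42 ⊕ 0x32 = 0x70
  0x70 ⊕ 0x97 = 0xE7
  0xE7 ⊕ 0x55 = 0xB2
  0xB2 ⊕ 0xB7 = 0x05
  0x05 ⊕ 0x66 = 0x63

63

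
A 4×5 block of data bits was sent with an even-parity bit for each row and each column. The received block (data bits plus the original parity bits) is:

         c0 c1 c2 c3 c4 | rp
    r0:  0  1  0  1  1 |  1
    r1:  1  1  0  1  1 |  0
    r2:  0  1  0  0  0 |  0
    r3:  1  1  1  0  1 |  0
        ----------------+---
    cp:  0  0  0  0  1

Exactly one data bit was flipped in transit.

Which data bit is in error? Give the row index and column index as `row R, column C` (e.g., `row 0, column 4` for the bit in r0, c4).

row 2, column 2

Recompute each row's even parity and compare to rp:
  r0: data parity 1, sent rp 1 → ok
  r1: data parity 0, sent rp 0 → ok
  r2: data parity 1, sent rp 0 → mismatch
  r3: data parity 0, sent rp 0 → ok
Recompute each column's even parity and compare to cp:
  c0: data parity 0, sent cp 0 → ok
  c1: data parity 0, sent cp 0 → ok
  c2: data parity 1, sent cp 0 → mismatch
  c3: data parity 0, sent cp 0 → ok
  c4: data parity 1, sent cp 1 → ok
Exactly one row (r2) and one column (c2) fail → the flipped bit is at their intersection.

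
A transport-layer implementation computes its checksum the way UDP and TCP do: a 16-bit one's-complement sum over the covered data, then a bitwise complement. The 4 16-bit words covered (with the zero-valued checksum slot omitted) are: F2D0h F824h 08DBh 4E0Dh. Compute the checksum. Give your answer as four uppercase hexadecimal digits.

One's-complement addition (fold any carry out of bit 15 back into bit 0):
  0xF2D0 + 0xF824 = 0x1EAF4 → wrap carry → 0xEAF5
  0xEAF5 + 0x08DB = 0x0F3D0
  0xF3D0 + 0x4E0D = 0x141DD → wrap carry → 0x41DE
One's-complement sum = 0x41DE.
Checksum = ~0x41DE & 0xFFFF = 0xBE21.

BE21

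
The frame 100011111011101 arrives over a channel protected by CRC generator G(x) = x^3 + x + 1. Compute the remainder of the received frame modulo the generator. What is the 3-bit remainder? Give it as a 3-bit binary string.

Modulo-2 division of 100011111011101 by 1011:
  pos 0: 1000 XOR 1011 = 0011
  pos 2: 1111 XOR 1011 = 0100
  pos 3: 1001 XOR 1011 = 0010
  pos 5: 1011 XOR 1011 = 0000
  pos 10: 1110 XOR 1011 = 0101
  pos 11: 1011 XOR 1011 = 0000
Remainder = 000 (zero — the frame passes the CRC check).

000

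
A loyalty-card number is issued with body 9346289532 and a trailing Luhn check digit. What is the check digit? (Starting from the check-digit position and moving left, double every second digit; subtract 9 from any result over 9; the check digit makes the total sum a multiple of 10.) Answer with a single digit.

2

Partial digits right→left: 2 3 5 9 8 2 6 4 3 9
Double every second digit counting from the check-digit position (so the 1st, 3rd, 5th, ... of the partial from the right).
  doubled (with −9 where >9): 4 1 7 3 6 → sum 21
  kept as-is: 3 9 2 4 9 → sum 27
Total = 21 + 27 = 48.
Check digit = (10 − (48 mod 10)) mod 10 = 2.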